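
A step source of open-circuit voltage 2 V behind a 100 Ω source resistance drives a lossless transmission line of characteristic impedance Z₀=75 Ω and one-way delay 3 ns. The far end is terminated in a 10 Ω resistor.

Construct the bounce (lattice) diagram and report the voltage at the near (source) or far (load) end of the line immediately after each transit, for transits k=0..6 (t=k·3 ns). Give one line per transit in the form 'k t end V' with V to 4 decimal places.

0 0 source 0.8571
1 3 load 0.2017
2 6 source 0.1080
3 9 load 0.1796
4 12 source 0.1899
5 15 load 0.1821
6 18 source 0.1809

Γ_L=-0.764706, Γ_S=0.142857; launch V₁=2·75/175=0.857143
k=0 src: V=0.8571
k=1 load: inc=0.857143, refl=0.857143·-0.764706=-0.6555; V=0.000000+0.857143+-0.655462=0.2017
k=2 src: inc=-0.655462, refl=-0.655462·0.142857=-0.0936; V=0.857143+-0.655462+-0.093637=0.1080
k=3 load: inc=-0.093637, refl=-0.093637·-0.764706=0.0716; V=0.201681+-0.093637+0.071605=0.1796
k=4 src: inc=0.071605, refl=0.071605·0.142857=0.0102; V=0.108043+0.071605+0.010229=0.1899
k=5 load: inc=0.010229, refl=0.010229·-0.764706=-0.0078; V=0.179648+0.010229+-0.007822=0.1821
k=6 src: inc=-0.007822, refl=-0.007822·0.142857=-0.0011; V=0.189878+-0.007822+-0.001117=0.1809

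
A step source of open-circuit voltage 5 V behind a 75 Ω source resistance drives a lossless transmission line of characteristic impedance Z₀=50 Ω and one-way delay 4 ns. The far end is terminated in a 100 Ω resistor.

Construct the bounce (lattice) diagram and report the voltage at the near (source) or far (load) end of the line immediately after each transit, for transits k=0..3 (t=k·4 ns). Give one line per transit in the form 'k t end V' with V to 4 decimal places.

Γ_L=0.333333, Γ_S=0.200000; launch V₁=5·50/125=2.000000
k=0 src: V=2.0000
k=1 load: inc=2.000000, refl=2.000000·0.333333=0.6667; V=0.000000+2.000000+0.666667=2.6667
k=2 src: inc=0.666667, refl=0.666667·0.200000=0.1333; V=2.000000+0.666667+0.133333=2.8000
k=3 load: inc=0.133333, refl=0.133333·0.333333=0.0444; V=2.666667+0.133333+0.044444=2.8444

0 0 source 2.0000
1 4 load 2.6667
2 8 source 2.8000
3 12 load 2.8444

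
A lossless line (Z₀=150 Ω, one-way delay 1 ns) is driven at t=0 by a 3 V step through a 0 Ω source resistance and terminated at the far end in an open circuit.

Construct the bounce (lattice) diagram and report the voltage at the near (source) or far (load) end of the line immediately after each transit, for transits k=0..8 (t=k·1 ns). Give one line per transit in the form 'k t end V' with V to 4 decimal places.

0 0 source 3.0000
1 1 load 6.0000
2 2 source 3.0000
3 3 load 0.0000
4 4 source 3.0000
5 5 load 6.0000
6 6 source 3.0000
7 7 load 0.0000
8 8 source 3.0000

Γ_L=1.000000, Γ_S=-1.000000; launch V₁=3·150/150=3.000000
k=0 src: V=3.0000
k=1 load: inc=3.000000, refl=3.000000·1.000000=3.0000; V=0.000000+3.000000+3.000000=6.0000
k=2 src: inc=3.000000, refl=3.000000·-1.000000=-3.0000; V=3.000000+3.000000+-3.000000=3.0000
k=3 load: inc=-3.000000, refl=-3.000000·1.000000=-3.0000; V=6.000000+-3.000000+-3.000000=0.0000
k=4 src: inc=-3.000000, refl=-3.000000·-1.000000=3.0000; V=3.000000+-3.000000+3.000000=3.0000
k=5 load: inc=3.000000, refl=3.000000·1.000000=3.0000; V=0.000000+3.000000+3.000000=6.0000
k=6 src: inc=3.000000, refl=3.000000·-1.000000=-3.0000; V=3.000000+3.000000+-3.000000=3.0000
k=7 load: inc=-3.000000, refl=-3.000000·1.000000=-3.0000; V=6.000000+-3.000000+-3.000000=0.0000
k=8 src: inc=-3.000000, refl=-3.000000·-1.000000=3.0000; V=3.000000+-3.000000+3.000000=3.0000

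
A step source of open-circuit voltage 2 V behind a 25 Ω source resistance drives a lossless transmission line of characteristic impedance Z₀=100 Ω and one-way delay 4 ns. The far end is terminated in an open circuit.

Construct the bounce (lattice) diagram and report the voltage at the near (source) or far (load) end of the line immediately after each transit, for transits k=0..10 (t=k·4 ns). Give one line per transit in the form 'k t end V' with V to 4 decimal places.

Γ_L=1.000000, Γ_S=-0.600000; launch V₁=2·100/125=1.600000
k=0 src: V=1.6000
k=1 load: inc=1.600000, refl=1.600000·1.000000=1.6000; V=0.000000+1.600000+1.600000=3.2000
k=2 src: inc=1.600000, refl=1.600000·-0.600000=-0.9600; V=1.600000+1.600000+-0.960000=2.2400
k=3 load: inc=-0.960000, refl=-0.960000·1.000000=-0.9600; V=3.200000+-0.960000+-0.960000=1.2800
k=4 src: inc=-0.960000, refl=-0.960000·-0.600000=0.5760; V=2.240000+-0.960000+0.576000=1.8560
k=5 load: inc=0.576000, refl=0.576000·1.000000=0.5760; V=1.280000+0.576000+0.576000=2.4320
k=6 src: inc=0.576000, refl=0.576000·-0.600000=-0.3456; V=1.856000+0.576000+-0.345600=2.0864
k=7 load: inc=-0.345600, refl=-0.345600·1.000000=-0.3456; V=2.432000+-0.345600+-0.345600=1.7408
k=8 src: inc=-0.345600, refl=-0.345600·-0.600000=0.2074; V=2.086400+-0.345600+0.207360=1.9482
k=9 load: inc=0.207360, refl=0.207360·1.000000=0.2074; V=1.740800+0.207360+0.207360=2.1555
k=10 src: inc=0.207360, refl=0.207360·-0.600000=-0.1244; V=1.948160+0.207360+-0.124416=2.0311

0 0 source 1.6000
1 4 load 3.2000
2 8 source 2.2400
3 12 load 1.2800
4 16 source 1.8560
5 20 load 2.4320
6 24 source 2.0864
7 28 load 1.7408
8 32 source 1.9482
9 36 load 2.1555
10 40 source 2.0311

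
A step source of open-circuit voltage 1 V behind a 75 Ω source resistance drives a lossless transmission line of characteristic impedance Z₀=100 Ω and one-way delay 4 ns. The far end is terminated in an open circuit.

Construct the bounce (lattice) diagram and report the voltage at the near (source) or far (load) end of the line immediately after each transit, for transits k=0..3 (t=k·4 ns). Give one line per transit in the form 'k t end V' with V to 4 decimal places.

Γ_L=1.000000, Γ_S=-0.142857; launch V₁=1·100/175=0.571429
k=0 src: V=0.5714
k=1 load: inc=0.571429, refl=0.571429·1.000000=0.5714; V=0.000000+0.571429+0.571429=1.1429
k=2 src: inc=0.571429, refl=0.571429·-0.142857=-0.0816; V=0.571429+0.571429+-0.081633=1.0612
k=3 load: inc=-0.081633, refl=-0.081633·1.000000=-0.0816; V=1.142857+-0.081633+-0.081633=0.9796

0 0 source 0.5714
1 4 load 1.1429
2 8 source 1.0612
3 12 load 0.9796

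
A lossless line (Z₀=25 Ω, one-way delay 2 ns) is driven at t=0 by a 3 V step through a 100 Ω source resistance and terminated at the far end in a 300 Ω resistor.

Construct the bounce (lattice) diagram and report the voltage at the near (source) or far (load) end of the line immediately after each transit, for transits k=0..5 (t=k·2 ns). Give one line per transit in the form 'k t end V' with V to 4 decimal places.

0 0 source 0.6000
1 2 load 1.1077
2 4 source 1.4123
3 6 load 1.6701
4 8 source 1.8247
5 10 load 1.9556

Γ_L=0.846154, Γ_S=0.600000; launch V₁=3·25/125=0.600000
k=0 src: V=0.6000
k=1 load: inc=0.600000, refl=0.600000·0.846154=0.5077; V=0.000000+0.600000+0.507692=1.1077
k=2 src: inc=0.507692, refl=0.507692·0.600000=0.3046; V=0.600000+0.507692+0.304615=1.4123
k=3 load: inc=0.304615, refl=0.304615·0.846154=0.2578; V=1.107692+0.304615+0.257751=1.6701
k=4 src: inc=0.257751, refl=0.257751·0.600000=0.1547; V=1.412308+0.257751+0.154651=1.8247
k=5 load: inc=0.154651, refl=0.154651·0.846154=0.1309; V=1.670059+0.154651+0.130858=1.9556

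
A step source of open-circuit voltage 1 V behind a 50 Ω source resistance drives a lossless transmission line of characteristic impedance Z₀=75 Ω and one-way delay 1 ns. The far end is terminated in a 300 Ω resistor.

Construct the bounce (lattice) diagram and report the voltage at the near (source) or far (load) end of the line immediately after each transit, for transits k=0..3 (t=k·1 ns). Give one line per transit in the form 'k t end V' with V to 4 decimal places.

0 0 source 0.6000
1 1 load 0.9600
2 2 source 0.8880
3 3 load 0.8448

Γ_L=0.600000, Γ_S=-0.200000; launch V₁=1·75/125=0.600000
k=0 src: V=0.6000
k=1 load: inc=0.600000, refl=0.600000·0.600000=0.3600; V=0.000000+0.600000+0.360000=0.9600
k=2 src: inc=0.360000, refl=0.360000·-0.200000=-0.0720; V=0.600000+0.360000+-0.072000=0.8880
k=3 load: inc=-0.072000, refl=-0.072000·0.600000=-0.0432; V=0.960000+-0.072000+-0.043200=0.8448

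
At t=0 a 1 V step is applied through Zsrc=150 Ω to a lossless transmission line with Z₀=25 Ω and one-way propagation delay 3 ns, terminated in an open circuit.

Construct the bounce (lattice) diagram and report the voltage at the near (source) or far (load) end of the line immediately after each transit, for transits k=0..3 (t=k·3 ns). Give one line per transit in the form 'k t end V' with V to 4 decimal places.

0 0 source 0.1429
1 3 load 0.2857
2 6 source 0.3878
3 9 load 0.4898

Γ_L=1.000000, Γ_S=0.714286; launch V₁=1·25/175=0.142857
k=0 src: V=0.1429
k=1 load: inc=0.142857, refl=0.142857·1.000000=0.1429; V=0.000000+0.142857+0.142857=0.2857
k=2 src: inc=0.142857, refl=0.142857·0.714286=0.1020; V=0.142857+0.142857+0.102041=0.3878
k=3 load: inc=0.102041, refl=0.102041·1.000000=0.1020; V=0.285714+0.102041+0.102041=0.4898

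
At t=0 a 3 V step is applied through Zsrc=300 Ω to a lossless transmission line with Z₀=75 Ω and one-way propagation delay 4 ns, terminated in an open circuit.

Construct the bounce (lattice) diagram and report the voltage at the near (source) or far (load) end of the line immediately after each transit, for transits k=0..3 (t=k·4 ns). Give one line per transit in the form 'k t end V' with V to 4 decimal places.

Γ_L=1.000000, Γ_S=0.600000; launch V₁=3·75/375=0.600000
k=0 src: V=0.6000
k=1 load: inc=0.600000, refl=0.600000·1.000000=0.6000; V=0.000000+0.600000+0.600000=1.2000
k=2 src: inc=0.600000, refl=0.600000·0.600000=0.3600; V=0.600000+0.600000+0.360000=1.5600
k=3 load: inc=0.360000, refl=0.360000·1.000000=0.3600; V=1.200000+0.360000+0.360000=1.9200

0 0 source 0.6000
1 4 load 1.2000
2 8 source 1.5600
3 12 load 1.9200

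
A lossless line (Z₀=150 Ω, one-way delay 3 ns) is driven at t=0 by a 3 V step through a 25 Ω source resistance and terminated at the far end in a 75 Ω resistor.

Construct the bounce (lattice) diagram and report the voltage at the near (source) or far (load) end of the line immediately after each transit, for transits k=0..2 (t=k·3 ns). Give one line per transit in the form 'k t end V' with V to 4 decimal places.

0 0 source 2.5714
1 3 load 1.7143
2 6 source 2.3265

Γ_L=-0.333333, Γ_S=-0.714286; launch V₁=3·150/175=2.571429
k=0 src: V=2.5714
k=1 load: inc=2.571429, refl=2.571429·-0.333333=-0.8571; V=0.000000+2.571429+-0.857143=1.7143
k=2 src: inc=-0.857143, refl=-0.857143·-0.714286=0.6122; V=2.571429+-0.857143+0.612245=2.3265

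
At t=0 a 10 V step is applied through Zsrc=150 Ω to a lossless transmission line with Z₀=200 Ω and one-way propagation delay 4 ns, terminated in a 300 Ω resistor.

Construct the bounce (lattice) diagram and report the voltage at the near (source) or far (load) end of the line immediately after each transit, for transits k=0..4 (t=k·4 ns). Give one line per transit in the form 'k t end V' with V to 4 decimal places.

Γ_L=0.200000, Γ_S=-0.142857; launch V₁=10·200/350=5.714286
k=0 src: V=5.7143
k=1 load: inc=5.714286, refl=5.714286·0.200000=1.1429; V=0.000000+5.714286+1.142857=6.8571
k=2 src: inc=1.142857, refl=1.142857·-0.142857=-0.1633; V=5.714286+1.142857+-0.163265=6.6939
k=3 load: inc=-0.163265, refl=-0.163265·0.200000=-0.0327; V=6.857143+-0.163265+-0.032653=6.6612
k=4 src: inc=-0.032653, refl=-0.032653·-0.142857=0.0047; V=6.693878+-0.032653+0.004665=6.6659

0 0 source 5.7143
1 4 load 6.8571
2 8 source 6.6939
3 12 load 6.6612
4 16 source 6.6659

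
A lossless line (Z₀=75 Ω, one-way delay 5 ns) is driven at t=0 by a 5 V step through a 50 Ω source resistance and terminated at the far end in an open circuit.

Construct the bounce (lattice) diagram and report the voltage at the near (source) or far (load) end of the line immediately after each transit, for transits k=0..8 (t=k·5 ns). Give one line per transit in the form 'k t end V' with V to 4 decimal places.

Γ_L=1.000000, Γ_S=-0.200000; launch V₁=5·75/125=3.000000
k=0 src: V=3.0000
k=1 load: inc=3.000000, refl=3.000000·1.000000=3.0000; V=0.000000+3.000000+3.000000=6.0000
k=2 src: inc=3.000000, refl=3.000000·-0.200000=-0.6000; V=3.000000+3.000000+-0.600000=5.4000
k=3 load: inc=-0.600000, refl=-0.600000·1.000000=-0.6000; V=6.000000+-0.600000+-0.600000=4.8000
k=4 src: inc=-0.600000, refl=-0.600000·-0.200000=0.1200; V=5.400000+-0.600000+0.120000=4.9200
k=5 load: inc=0.120000, refl=0.120000·1.000000=0.1200; V=4.800000+0.120000+0.120000=5.0400
k=6 src: inc=0.120000, refl=0.120000·-0.200000=-0.0240; V=4.920000+0.120000+-0.024000=5.0160
k=7 load: inc=-0.024000, refl=-0.024000·1.000000=-0.0240; V=5.040000+-0.024000+-0.024000=4.9920
k=8 src: inc=-0.024000, refl=-0.024000·-0.200000=0.0048; V=5.016000+-0.024000+0.004800=4.9968

0 0 source 3.0000
1 5 load 6.0000
2 10 source 5.4000
3 15 load 4.8000
4 20 source 4.9200
5 25 load 5.0400
6 30 source 5.0160
7 35 load 4.9920
8 40 source 4.9968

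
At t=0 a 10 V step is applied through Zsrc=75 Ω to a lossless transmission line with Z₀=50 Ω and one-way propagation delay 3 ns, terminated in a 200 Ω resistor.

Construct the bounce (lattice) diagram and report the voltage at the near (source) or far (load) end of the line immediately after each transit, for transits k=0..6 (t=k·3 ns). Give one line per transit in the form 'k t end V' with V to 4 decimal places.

Γ_L=0.600000, Γ_S=0.200000; launch V₁=10·50/125=4.000000
k=0 src: V=4.0000
k=1 load: inc=4.000000, refl=4.000000·0.600000=2.4000; V=0.000000+4.000000+2.400000=6.4000
k=2 src: inc=2.400000, refl=2.400000·0.200000=0.4800; V=4.000000+2.400000+0.480000=6.8800
k=3 load: inc=0.480000, refl=0.480000·0.600000=0.2880; V=6.400000+0.480000+0.288000=7.1680
k=4 src: inc=0.288000, refl=0.288000·0.200000=0.0576; V=6.880000+0.288000+0.057600=7.2256
k=5 load: inc=0.057600, refl=0.057600·0.600000=0.0346; V=7.168000+0.057600+0.034560=7.2602
k=6 src: inc=0.034560, refl=0.034560·0.200000=0.0069; V=7.225600+0.034560+0.006912=7.2671

0 0 source 4.0000
1 3 load 6.4000
2 6 source 6.8800
3 9 load 7.1680
4 12 source 7.2256
5 15 load 7.2602
6 18 source 7.2671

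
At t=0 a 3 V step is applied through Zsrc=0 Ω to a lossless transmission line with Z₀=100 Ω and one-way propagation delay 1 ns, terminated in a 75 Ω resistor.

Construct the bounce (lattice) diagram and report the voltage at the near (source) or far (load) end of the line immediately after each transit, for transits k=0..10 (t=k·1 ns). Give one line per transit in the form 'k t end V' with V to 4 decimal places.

Γ_L=-0.142857, Γ_S=-1.000000; launch V₁=3·100/100=3.000000
k=0 src: V=3.0000
k=1 load: inc=3.000000, refl=3.000000·-0.142857=-0.4286; V=0.000000+3.000000+-0.428571=2.5714
k=2 src: inc=-0.428571, refl=-0.428571·-1.000000=0.4286; V=3.000000+-0.428571+0.428571=3.0000
k=3 load: inc=0.428571, refl=0.428571·-0.142857=-0.0612; V=2.571429+0.428571+-0.061224=2.9388
k=4 src: inc=-0.061224, refl=-0.061224·-1.000000=0.0612; V=3.000000+-0.061224+0.061224=3.0000
k=5 load: inc=0.061224, refl=0.061224·-0.142857=-0.0087; V=2.938776+0.061224+-0.008746=2.9913
k=6 src: inc=-0.008746, refl=-0.008746·-1.000000=0.0087; V=3.000000+-0.008746+0.008746=3.0000
k=7 load: inc=0.008746, refl=0.008746·-0.142857=-0.0012; V=2.991254+0.008746+-0.001249=2.9988
k=8 src: inc=-0.001249, refl=-0.001249·-1.000000=0.0012; V=3.000000+-0.001249+0.001249=3.0000
k=9 load: inc=0.001249, refl=0.001249·-0.142857=-0.0002; V=2.998751+0.001249+-0.000178=2.9998
k=10 src: inc=-0.000178, refl=-0.000178·-1.000000=0.0002; V=3.000000+-0.000178+0.000178=3.0000

0 0 source 3.0000
1 1 load 2.5714
2 2 source 3.0000
3 3 load 2.9388
4 4 source 3.0000
5 5 load 2.9913
6 6 source 3.0000
7 7 load 2.9988
8 8 source 3.0000
9 9 load 2.9998
10 10 source 3.0000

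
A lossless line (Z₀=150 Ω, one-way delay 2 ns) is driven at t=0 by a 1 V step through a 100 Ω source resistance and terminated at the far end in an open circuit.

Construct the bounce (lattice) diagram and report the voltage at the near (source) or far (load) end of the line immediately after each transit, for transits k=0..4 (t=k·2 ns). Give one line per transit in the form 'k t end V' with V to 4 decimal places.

Γ_L=1.000000, Γ_S=-0.200000; launch V₁=1·150/250=0.600000
k=0 src: V=0.6000
k=1 load: inc=0.600000, refl=0.600000·1.000000=0.6000; V=0.000000+0.600000+0.600000=1.2000
k=2 src: inc=0.600000, refl=0.600000·-0.200000=-0.1200; V=0.600000+0.600000+-0.120000=1.0800
k=3 load: inc=-0.120000, refl=-0.120000·1.000000=-0.1200; V=1.200000+-0.120000+-0.120000=0.9600
k=4 src: inc=-0.120000, refl=-0.120000·-0.200000=0.0240; V=1.080000+-0.120000+0.024000=0.9840

0 0 source 0.6000
1 2 load 1.2000
2 4 source 1.0800
3 6 load 0.9600
4 8 source 0.9840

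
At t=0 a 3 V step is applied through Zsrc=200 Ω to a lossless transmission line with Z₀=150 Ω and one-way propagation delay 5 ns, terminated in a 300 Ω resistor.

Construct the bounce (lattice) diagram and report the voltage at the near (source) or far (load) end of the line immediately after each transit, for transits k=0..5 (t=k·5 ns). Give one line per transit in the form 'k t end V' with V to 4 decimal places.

0 0 source 1.2857
1 5 load 1.7143
2 10 source 1.7755
3 15 load 1.7959
4 20 source 1.7988
5 25 load 1.7998

Γ_L=0.333333, Γ_S=0.142857; launch V₁=3·150/350=1.285714
k=0 src: V=1.2857
k=1 load: inc=1.285714, refl=1.285714·0.333333=0.4286; V=0.000000+1.285714+0.428571=1.7143
k=2 src: inc=0.428571, refl=0.428571·0.142857=0.0612; V=1.285714+0.428571+0.061224=1.7755
k=3 load: inc=0.061224, refl=0.061224·0.333333=0.0204; V=1.714286+0.061224+0.020408=1.7959
k=4 src: inc=0.020408, refl=0.020408·0.142857=0.0029; V=1.775510+0.020408+0.002915=1.7988
k=5 load: inc=0.002915, refl=0.002915·0.333333=0.0010; V=1.795918+0.002915+0.000972=1.7998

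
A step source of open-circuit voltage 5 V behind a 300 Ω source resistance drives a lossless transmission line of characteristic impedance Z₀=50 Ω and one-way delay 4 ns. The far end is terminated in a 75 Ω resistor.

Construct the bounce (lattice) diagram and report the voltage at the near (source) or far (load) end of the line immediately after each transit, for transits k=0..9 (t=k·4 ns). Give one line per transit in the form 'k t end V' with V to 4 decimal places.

0 0 source 0.7143
1 4 load 0.8571
2 8 source 0.9592
3 12 load 0.9796
4 16 source 0.9942
5 20 load 0.9971
6 24 source 0.9992
7 28 load 0.9996
8 32 source 0.9999
9 36 load 0.9999

Γ_L=0.200000, Γ_S=0.714286; launch V₁=5·50/350=0.714286
k=0 src: V=0.7143
k=1 load: inc=0.714286, refl=0.714286·0.200000=0.1429; V=0.000000+0.714286+0.142857=0.8571
k=2 src: inc=0.142857, refl=0.142857·0.714286=0.1020; V=0.714286+0.142857+0.102041=0.9592
k=3 load: inc=0.102041, refl=0.102041·0.200000=0.0204; V=0.857143+0.102041+0.020408=0.9796
k=4 src: inc=0.020408, refl=0.020408·0.714286=0.0146; V=0.959184+0.020408+0.014577=0.9942
k=5 load: inc=0.014577, refl=0.014577·0.200000=0.0029; V=0.979592+0.014577+0.002915=0.9971
k=6 src: inc=0.002915, refl=0.002915·0.714286=0.0021; V=0.994169+0.002915+0.002082=0.9992
k=7 load: inc=0.002082, refl=0.002082·0.200000=0.0004; V=0.997085+0.002082+0.000416=0.9996
k=8 src: inc=0.000416, refl=0.000416·0.714286=0.0003; V=0.999167+0.000416+0.000297=0.9999
k=9 load: inc=0.000297, refl=0.000297·0.200000=0.0001; V=0.999584+0.000297+0.000059=0.9999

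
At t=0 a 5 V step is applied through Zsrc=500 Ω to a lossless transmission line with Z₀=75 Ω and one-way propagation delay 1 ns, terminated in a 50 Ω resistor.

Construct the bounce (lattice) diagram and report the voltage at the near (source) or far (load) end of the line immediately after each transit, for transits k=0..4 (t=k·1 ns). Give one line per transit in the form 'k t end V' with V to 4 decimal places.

Γ_L=-0.200000, Γ_S=0.739130; launch V₁=5·75/575=0.652174
k=0 src: V=0.6522
k=1 load: inc=0.652174, refl=0.652174·-0.200000=-0.1304; V=0.000000+0.652174+-0.130435=0.5217
k=2 src: inc=-0.130435, refl=-0.130435·0.739130=-0.0964; V=0.652174+-0.130435+-0.096408=0.4253
k=3 load: inc=-0.096408, refl=-0.096408·-0.200000=0.0193; V=0.521739+-0.096408+0.019282=0.4446
k=4 src: inc=0.019282, refl=0.019282·0.739130=0.0143; V=0.425331+0.019282+0.014252=0.4589

0 0 source 0.6522
1 1 load 0.5217
2 2 source 0.4253
3 3 load 0.4446
4 4 source 0.4589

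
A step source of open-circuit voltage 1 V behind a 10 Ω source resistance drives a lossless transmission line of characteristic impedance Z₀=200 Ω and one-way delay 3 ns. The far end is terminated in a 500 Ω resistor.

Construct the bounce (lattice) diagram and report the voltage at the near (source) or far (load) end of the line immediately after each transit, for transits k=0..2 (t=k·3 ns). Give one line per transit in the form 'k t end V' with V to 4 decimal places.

0 0 source 0.9524
1 3 load 1.3605
2 6 source 0.9913

Γ_L=0.428571, Γ_S=-0.904762; launch V₁=1·200/210=0.952381
k=0 src: V=0.9524
k=1 load: inc=0.952381, refl=0.952381·0.428571=0.4082; V=0.000000+0.952381+0.408163=1.3605
k=2 src: inc=0.408163, refl=0.408163·-0.904762=-0.3693; V=0.952381+0.408163+-0.369291=0.9913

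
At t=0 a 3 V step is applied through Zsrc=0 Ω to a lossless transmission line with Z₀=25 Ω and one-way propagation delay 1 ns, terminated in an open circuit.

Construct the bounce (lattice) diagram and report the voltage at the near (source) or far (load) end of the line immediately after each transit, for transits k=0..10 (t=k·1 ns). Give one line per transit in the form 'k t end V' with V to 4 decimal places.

0 0 source 3.0000
1 1 load 6.0000
2 2 source 3.0000
3 3 load 0.0000
4 4 source 3.0000
5 5 load 6.0000
6 6 source 3.0000
7 7 load 0.0000
8 8 source 3.0000
9 9 load 6.0000
10 10 source 3.0000

Γ_L=1.000000, Γ_S=-1.000000; launch V₁=3·25/25=3.000000
k=0 src: V=3.0000
k=1 load: inc=3.000000, refl=3.000000·1.000000=3.0000; V=0.000000+3.000000+3.000000=6.0000
k=2 src: inc=3.000000, refl=3.000000·-1.000000=-3.0000; V=3.000000+3.000000+-3.000000=3.0000
k=3 load: inc=-3.000000, refl=-3.000000·1.000000=-3.0000; V=6.000000+-3.000000+-3.000000=0.0000
k=4 src: inc=-3.000000, refl=-3.000000·-1.000000=3.0000; V=3.000000+-3.000000+3.000000=3.0000
k=5 load: inc=3.000000, refl=3.000000·1.000000=3.0000; V=0.000000+3.000000+3.000000=6.0000
k=6 src: inc=3.000000, refl=3.000000·-1.000000=-3.0000; V=3.000000+3.000000+-3.000000=3.0000
k=7 load: inc=-3.000000, refl=-3.000000·1.000000=-3.0000; V=6.000000+-3.000000+-3.000000=0.0000
k=8 src: inc=-3.000000, refl=-3.000000·-1.000000=3.0000; V=3.000000+-3.000000+3.000000=3.0000
k=9 load: inc=3.000000, refl=3.000000·1.000000=3.0000; V=0.000000+3.000000+3.000000=6.0000
k=10 src: inc=3.000000, refl=3.000000·-1.000000=-3.0000; V=3.000000+3.000000+-3.000000=3.0000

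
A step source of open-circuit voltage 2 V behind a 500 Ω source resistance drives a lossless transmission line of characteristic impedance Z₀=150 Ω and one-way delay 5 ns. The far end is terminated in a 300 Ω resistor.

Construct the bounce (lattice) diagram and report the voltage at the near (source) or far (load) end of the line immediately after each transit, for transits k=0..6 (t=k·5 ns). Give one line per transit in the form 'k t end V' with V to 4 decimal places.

Γ_L=0.333333, Γ_S=0.538462; launch V₁=2·150/650=0.461538
k=0 src: V=0.4615
k=1 load: inc=0.461538, refl=0.461538·0.333333=0.1538; V=0.000000+0.461538+0.153846=0.6154
k=2 src: inc=0.153846, refl=0.153846·0.538462=0.0828; V=0.461538+0.153846+0.082840=0.6982
k=3 load: inc=0.082840, refl=0.082840·0.333333=0.0276; V=0.615385+0.082840+0.027613=0.7258
k=4 src: inc=0.027613, refl=0.027613·0.538462=0.0149; V=0.698225+0.027613+0.014869=0.7407
k=5 load: inc=0.014869, refl=0.014869·0.333333=0.0050; V=0.725838+0.014869+0.004956=0.7457
k=6 src: inc=0.004956, refl=0.004956·0.538462=0.0027; V=0.740707+0.004956+0.002669=0.7483

0 0 source 0.4615
1 5 load 0.6154
2 10 source 0.6982
3 15 load 0.7258
4 20 source 0.7407
5 25 load 0.7457
6 30 source 0.7483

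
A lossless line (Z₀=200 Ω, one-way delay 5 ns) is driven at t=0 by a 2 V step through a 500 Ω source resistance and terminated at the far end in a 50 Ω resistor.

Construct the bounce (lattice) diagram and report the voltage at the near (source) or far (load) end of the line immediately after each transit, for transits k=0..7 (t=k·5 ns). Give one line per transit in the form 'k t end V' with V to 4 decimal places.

0 0 source 0.5714
1 5 load 0.2286
2 10 source 0.0816
3 15 load 0.1698
4 20 source 0.2076
5 25 load 0.1849
6 30 source 0.1752
7 35 load 0.1810

Γ_L=-0.600000, Γ_S=0.428571; launch V₁=2·200/700=0.571429
k=0 src: V=0.5714
k=1 load: inc=0.571429, refl=0.571429·-0.600000=-0.3429; V=0.000000+0.571429+-0.342857=0.2286
k=2 src: inc=-0.342857, refl=-0.342857·0.428571=-0.1469; V=0.571429+-0.342857+-0.146939=0.0816
k=3 load: inc=-0.146939, refl=-0.146939·-0.600000=0.0882; V=0.228571+-0.146939+0.088163=0.1698
k=4 src: inc=0.088163, refl=0.088163·0.428571=0.0378; V=0.081633+0.088163+0.037784=0.2076
k=5 load: inc=0.037784, refl=0.037784·-0.600000=-0.0227; V=0.169796+0.037784+-0.022671=0.1849
k=6 src: inc=-0.022671, refl=-0.022671·0.428571=-0.0097; V=0.207580+-0.022671+-0.009716=0.1752
k=7 load: inc=-0.009716, refl=-0.009716·-0.600000=0.0058; V=0.184910+-0.009716+0.005830=0.1810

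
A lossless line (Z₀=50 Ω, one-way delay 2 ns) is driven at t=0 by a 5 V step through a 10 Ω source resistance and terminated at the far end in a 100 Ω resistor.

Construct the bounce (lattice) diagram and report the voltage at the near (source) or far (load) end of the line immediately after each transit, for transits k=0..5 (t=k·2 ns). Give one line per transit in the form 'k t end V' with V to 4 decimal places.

0 0 source 4.1667
1 2 load 5.5556
2 4 source 4.6296
3 6 load 4.3210
4 8 source 4.5267
5 10 load 4.5953

Γ_L=0.333333, Γ_S=-0.666667; launch V₁=5·50/60=4.166667
k=0 src: V=4.1667
k=1 load: inc=4.166667, refl=4.166667·0.333333=1.3889; V=0.000000+4.166667+1.388889=5.5556
k=2 src: inc=1.388889, refl=1.388889·-0.666667=-0.9259; V=4.166667+1.388889+-0.925926=4.6296
k=3 load: inc=-0.925926, refl=-0.925926·0.333333=-0.3086; V=5.555556+-0.925926+-0.308642=4.3210
k=4 src: inc=-0.308642, refl=-0.308642·-0.666667=0.2058; V=4.629630+-0.308642+0.205761=4.5267
k=5 load: inc=0.205761, refl=0.205761·0.333333=0.0686; V=4.320988+0.205761+0.068587=4.5953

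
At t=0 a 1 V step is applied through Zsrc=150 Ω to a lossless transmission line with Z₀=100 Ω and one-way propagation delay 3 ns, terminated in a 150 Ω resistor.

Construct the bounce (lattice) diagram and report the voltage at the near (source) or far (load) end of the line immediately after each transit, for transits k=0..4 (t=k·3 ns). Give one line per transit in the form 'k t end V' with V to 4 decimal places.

Γ_L=0.200000, Γ_S=0.200000; launch V₁=1·100/250=0.400000
k=0 src: V=0.4000
k=1 load: inc=0.400000, refl=0.400000·0.200000=0.0800; V=0.000000+0.400000+0.080000=0.4800
k=2 src: inc=0.080000, refl=0.080000·0.200000=0.0160; V=0.400000+0.080000+0.016000=0.4960
k=3 load: inc=0.016000, refl=0.016000·0.200000=0.0032; V=0.480000+0.016000+0.003200=0.4992
k=4 src: inc=0.003200, refl=0.003200·0.200000=0.0006; V=0.496000+0.003200+0.000640=0.4998

0 0 source 0.4000
1 3 load 0.4800
2 6 source 0.4960
3 9 load 0.4992
4 12 source 0.4998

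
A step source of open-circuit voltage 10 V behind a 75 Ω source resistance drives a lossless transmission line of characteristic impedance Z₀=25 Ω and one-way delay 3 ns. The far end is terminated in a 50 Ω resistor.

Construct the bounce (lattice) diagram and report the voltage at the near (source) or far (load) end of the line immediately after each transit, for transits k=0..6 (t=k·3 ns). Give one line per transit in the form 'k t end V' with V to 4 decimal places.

Γ_L=0.333333, Γ_S=0.500000; launch V₁=10·25/100=2.500000
k=0 src: V=2.5000
k=1 load: inc=2.500000, refl=2.500000·0.333333=0.8333; V=0.000000+2.500000+0.833333=3.3333
k=2 src: inc=0.833333, refl=0.833333·0.500000=0.4167; V=2.500000+0.833333+0.416667=3.7500
k=3 load: inc=0.416667, refl=0.416667·0.333333=0.1389; V=3.333333+0.416667+0.138889=3.8889
k=4 src: inc=0.138889, refl=0.138889·0.500000=0.0694; V=3.750000+0.138889+0.069444=3.9583
k=5 load: inc=0.069444, refl=0.069444·0.333333=0.0231; V=3.888889+0.069444+0.023148=3.9815
k=6 src: inc=0.023148, refl=0.023148·0.500000=0.0116; V=3.958333+0.023148+0.011574=3.9931

0 0 source 2.5000
1 3 load 3.3333
2 6 source 3.7500
3 9 load 3.8889
4 12 source 3.9583
5 15 load 3.9815
6 18 source 3.9931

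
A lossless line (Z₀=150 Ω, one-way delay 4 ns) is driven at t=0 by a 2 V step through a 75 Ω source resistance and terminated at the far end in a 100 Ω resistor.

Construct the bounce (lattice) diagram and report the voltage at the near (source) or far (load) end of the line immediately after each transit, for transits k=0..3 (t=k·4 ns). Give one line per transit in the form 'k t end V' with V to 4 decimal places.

Γ_L=-0.200000, Γ_S=-0.333333; launch V₁=2·150/225=1.333333
k=0 src: V=1.3333
k=1 load: inc=1.333333, refl=1.333333·-0.200000=-0.2667; V=0.000000+1.333333+-0.266667=1.0667
k=2 src: inc=-0.266667, refl=-0.266667·-0.333333=0.0889; V=1.333333+-0.266667+0.088889=1.1556
k=3 load: inc=0.088889, refl=0.088889·-0.200000=-0.0178; V=1.066667+0.088889+-0.017778=1.1378

0 0 source 1.3333
1 4 load 1.0667
2 8 source 1.1556
3 12 load 1.1378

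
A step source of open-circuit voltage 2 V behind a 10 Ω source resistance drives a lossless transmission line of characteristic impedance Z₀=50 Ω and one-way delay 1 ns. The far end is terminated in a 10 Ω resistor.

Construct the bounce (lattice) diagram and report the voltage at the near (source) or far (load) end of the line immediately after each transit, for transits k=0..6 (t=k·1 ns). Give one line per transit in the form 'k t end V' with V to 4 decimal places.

Γ_L=-0.666667, Γ_S=-0.666667; launch V₁=2·50/60=1.666667
k=0 src: V=1.6667
k=1 load: inc=1.666667, refl=1.666667·-0.666667=-1.1111; V=0.000000+1.666667+-1.111111=0.5556
k=2 src: inc=-1.111111, refl=-1.111111·-0.666667=0.7407; V=1.666667+-1.111111+0.740741=1.2963
k=3 load: inc=0.740741, refl=0.740741·-0.666667=-0.4938; V=0.555556+0.740741+-0.493827=0.8025
k=4 src: inc=-0.493827, refl=-0.493827·-0.666667=0.3292; V=1.296296+-0.493827+0.329218=1.1317
k=5 load: inc=0.329218, refl=0.329218·-0.666667=-0.2195; V=0.802469+0.329218+-0.219479=0.9122
k=6 src: inc=-0.219479, refl=-0.219479·-0.666667=0.1463; V=1.131687+-0.219479+0.146319=1.0585

0 0 source 1.6667
1 1 load 0.5556
2 2 source 1.2963
3 3 load 0.8025
4 4 source 1.1317
5 5 load 0.9122
6 6 source 1.0585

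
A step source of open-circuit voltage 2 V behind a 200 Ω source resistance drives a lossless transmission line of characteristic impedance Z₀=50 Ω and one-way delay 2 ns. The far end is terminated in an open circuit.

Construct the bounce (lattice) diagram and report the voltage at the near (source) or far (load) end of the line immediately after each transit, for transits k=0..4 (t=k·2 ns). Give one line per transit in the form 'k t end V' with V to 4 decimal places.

Γ_L=1.000000, Γ_S=0.600000; launch V₁=2·50/250=0.400000
k=0 src: V=0.4000
k=1 load: inc=0.400000, refl=0.400000·1.000000=0.4000; V=0.000000+0.400000+0.400000=0.8000
k=2 src: inc=0.400000, refl=0.400000·0.600000=0.2400; V=0.400000+0.400000+0.240000=1.0400
k=3 load: inc=0.240000, refl=0.240000·1.000000=0.2400; V=0.800000+0.240000+0.240000=1.2800
k=4 src: inc=0.240000, refl=0.240000·0.600000=0.1440; V=1.040000+0.240000+0.144000=1.4240

0 0 source 0.4000
1 2 load 0.8000
2 4 source 1.0400
3 6 load 1.2800
4 8 source 1.4240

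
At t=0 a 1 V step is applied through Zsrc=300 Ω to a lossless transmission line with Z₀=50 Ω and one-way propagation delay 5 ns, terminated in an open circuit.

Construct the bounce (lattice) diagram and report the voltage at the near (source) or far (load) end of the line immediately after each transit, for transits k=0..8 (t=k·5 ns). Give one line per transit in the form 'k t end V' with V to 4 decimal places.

0 0 source 0.1429
1 5 load 0.2857
2 10 source 0.3878
3 15 load 0.4898
4 20 source 0.5627
5 25 load 0.6356
6 30 source 0.6876
7 35 load 0.7397
8 40 source 0.7769

Γ_L=1.000000, Γ_S=0.714286; launch V₁=1·50/350=0.142857
k=0 src: V=0.1429
k=1 load: inc=0.142857, refl=0.142857·1.000000=0.1429; V=0.000000+0.142857+0.142857=0.2857
k=2 src: inc=0.142857, refl=0.142857·0.714286=0.1020; V=0.142857+0.142857+0.102041=0.3878
k=3 load: inc=0.102041, refl=0.102041·1.000000=0.1020; V=0.285714+0.102041+0.102041=0.4898
k=4 src: inc=0.102041, refl=0.102041·0.714286=0.0729; V=0.387755+0.102041+0.072886=0.5627
k=5 load: inc=0.072886, refl=0.072886·1.000000=0.0729; V=0.489796+0.072886+0.072886=0.6356
k=6 src: inc=0.072886, refl=0.072886·0.714286=0.0521; V=0.562682+0.072886+0.052062=0.6876
k=7 load: inc=0.052062, refl=0.052062·1.000000=0.0521; V=0.635569+0.052062+0.052062=0.7397
k=8 src: inc=0.052062, refl=0.052062·0.714286=0.0372; V=0.687630+0.052062+0.037187=0.7769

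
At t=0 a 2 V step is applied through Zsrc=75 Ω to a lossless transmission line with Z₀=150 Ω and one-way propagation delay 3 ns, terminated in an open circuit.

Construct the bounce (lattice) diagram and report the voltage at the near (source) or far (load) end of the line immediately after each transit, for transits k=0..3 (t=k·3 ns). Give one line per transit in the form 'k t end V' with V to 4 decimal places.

0 0 source 1.3333
1 3 load 2.6667
2 6 source 2.2222
3 9 load 1.7778

Γ_L=1.000000, Γ_S=-0.333333; launch V₁=2·150/225=1.333333
k=0 src: V=1.3333
k=1 load: inc=1.333333, refl=1.333333·1.000000=1.3333; V=0.000000+1.333333+1.333333=2.6667
k=2 src: inc=1.333333, refl=1.333333·-0.333333=-0.4444; V=1.333333+1.333333+-0.444444=2.2222
k=3 load: inc=-0.444444, refl=-0.444444·1.000000=-0.4444; V=2.666667+-0.444444+-0.444444=1.7778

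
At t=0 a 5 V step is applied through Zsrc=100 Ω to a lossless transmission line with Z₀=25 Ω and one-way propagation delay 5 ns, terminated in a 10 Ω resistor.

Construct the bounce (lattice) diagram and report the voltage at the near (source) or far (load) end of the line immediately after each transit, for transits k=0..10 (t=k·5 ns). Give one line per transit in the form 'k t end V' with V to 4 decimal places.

0 0 source 1.0000
1 5 load 0.5714
2 10 source 0.3143
3 15 load 0.4245
4 20 source 0.4906
5 25 load 0.4623
6 30 source 0.4453
7 35 load 0.4526
8 40 source 0.4569
9 45 load 0.4551
10 50 source 0.4539

Γ_L=-0.428571, Γ_S=0.600000; launch V₁=5·25/125=1.000000
k=0 src: V=1.0000
k=1 load: inc=1.000000, refl=1.000000·-0.428571=-0.4286; V=0.000000+1.000000+-0.428571=0.5714
k=2 src: inc=-0.428571, refl=-0.428571·0.600000=-0.2571; V=1.000000+-0.428571+-0.257143=0.3143
k=3 load: inc=-0.257143, refl=-0.257143·-0.428571=0.1102; V=0.571429+-0.257143+0.110204=0.4245
k=4 src: inc=0.110204, refl=0.110204·0.600000=0.0661; V=0.314286+0.110204+0.066122=0.4906
k=5 load: inc=0.066122, refl=0.066122·-0.428571=-0.0283; V=0.424490+0.066122+-0.028338=0.4623
k=6 src: inc=-0.028338, refl=-0.028338·0.600000=-0.0170; V=0.490612+-0.028338+-0.017003=0.4453
k=7 load: inc=-0.017003, refl=-0.017003·-0.428571=0.0073; V=0.462274+-0.017003+0.007287=0.4526
k=8 src: inc=0.007287, refl=0.007287·0.600000=0.0044; V=0.445271+0.007287+0.004372=0.4569
k=9 load: inc=0.004372, refl=0.004372·-0.428571=-0.0019; V=0.452558+0.004372+-0.001874=0.4551
k=10 src: inc=-0.001874, refl=-0.001874·0.600000=-0.0011; V=0.456930+-0.001874+-0.001124=0.4539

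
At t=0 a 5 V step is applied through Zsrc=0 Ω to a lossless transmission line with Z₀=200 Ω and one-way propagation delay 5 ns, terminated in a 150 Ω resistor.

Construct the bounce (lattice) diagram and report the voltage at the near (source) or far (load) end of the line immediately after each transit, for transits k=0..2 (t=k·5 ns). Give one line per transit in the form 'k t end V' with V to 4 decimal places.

0 0 source 5.0000
1 5 load 4.2857
2 10 source 5.0000

Γ_L=-0.142857, Γ_S=-1.000000; launch V₁=5·200/200=5.000000
k=0 src: V=5.0000
k=1 load: inc=5.000000, refl=5.000000·-0.142857=-0.7143; V=0.000000+5.000000+-0.714286=4.2857
k=2 src: inc=-0.714286, refl=-0.714286·-1.000000=0.7143; V=5.000000+-0.714286+0.714286=5.0000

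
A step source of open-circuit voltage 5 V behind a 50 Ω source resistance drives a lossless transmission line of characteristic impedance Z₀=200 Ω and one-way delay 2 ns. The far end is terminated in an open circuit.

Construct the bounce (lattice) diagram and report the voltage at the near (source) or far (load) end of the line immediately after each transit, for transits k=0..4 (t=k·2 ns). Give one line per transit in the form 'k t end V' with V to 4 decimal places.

Γ_L=1.000000, Γ_S=-0.600000; launch V₁=5·200/250=4.000000
k=0 src: V=4.0000
k=1 load: inc=4.000000, refl=4.000000·1.000000=4.0000; V=0.000000+4.000000+4.000000=8.0000
k=2 src: inc=4.000000, refl=4.000000·-0.600000=-2.4000; V=4.000000+4.000000+-2.400000=5.6000
k=3 load: inc=-2.400000, refl=-2.400000·1.000000=-2.4000; V=8.000000+-2.400000+-2.400000=3.2000
k=4 src: inc=-2.400000, refl=-2.400000·-0.600000=1.4400; V=5.600000+-2.400000+1.440000=4.6400

0 0 source 4.0000
1 2 load 8.0000
2 4 source 5.6000
3 6 load 3.2000
4 8 source 4.6400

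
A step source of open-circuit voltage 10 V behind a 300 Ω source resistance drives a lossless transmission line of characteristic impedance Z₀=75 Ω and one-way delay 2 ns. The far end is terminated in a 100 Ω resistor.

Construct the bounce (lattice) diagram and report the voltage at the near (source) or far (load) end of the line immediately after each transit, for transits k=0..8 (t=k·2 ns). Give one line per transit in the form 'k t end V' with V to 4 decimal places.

Γ_L=0.142857, Γ_S=0.600000; launch V₁=10·75/375=2.000000
k=0 src: V=2.0000
k=1 load: inc=2.000000, refl=2.000000·0.142857=0.2857; V=0.000000+2.000000+0.285714=2.2857
k=2 src: inc=0.285714, refl=0.285714·0.600000=0.1714; V=2.000000+0.285714+0.171429=2.4571
k=3 load: inc=0.171429, refl=0.171429·0.142857=0.0245; V=2.285714+0.171429+0.024490=2.4816
k=4 src: inc=0.024490, refl=0.024490·0.600000=0.0147; V=2.457143+0.024490+0.014694=2.4963
k=5 load: inc=0.014694, refl=0.014694·0.142857=0.0021; V=2.481633+0.014694+0.002099=2.4984
k=6 src: inc=0.002099, refl=0.002099·0.600000=0.0013; V=2.496327+0.002099+0.001259=2.4997
k=7 load: inc=0.001259, refl=0.001259·0.142857=0.0002; V=2.498426+0.001259+0.000180=2.4999
k=8 src: inc=0.000180, refl=0.000180·0.600000=0.0001; V=2.499685+0.000180+0.000108=2.5000

0 0 source 2.0000
1 2 load 2.2857
2 4 source 2.4571
3 6 load 2.4816
4 8 source 2.4963
5 10 load 2.4984
6 12 source 2.4997
7 14 load 2.4999
8 16 source 2.5000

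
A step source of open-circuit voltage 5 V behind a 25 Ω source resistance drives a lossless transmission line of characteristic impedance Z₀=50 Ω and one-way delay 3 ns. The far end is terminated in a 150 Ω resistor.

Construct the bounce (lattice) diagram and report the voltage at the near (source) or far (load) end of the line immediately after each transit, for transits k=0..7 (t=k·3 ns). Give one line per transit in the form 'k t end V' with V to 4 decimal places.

0 0 source 3.3333
1 3 load 5.0000
2 6 source 4.4444
3 9 load 4.1667
4 12 source 4.2593
5 15 load 4.3056
6 18 source 4.2901
7 21 load 4.2824

Γ_L=0.500000, Γ_S=-0.333333; launch V₁=5·50/75=3.333333
k=0 src: V=3.3333
k=1 load: inc=3.333333, refl=3.333333·0.500000=1.6667; V=0.000000+3.333333+1.666667=5.0000
k=2 src: inc=1.666667, refl=1.666667·-0.333333=-0.5556; V=3.333333+1.666667+-0.555556=4.4444
k=3 load: inc=-0.555556, refl=-0.555556·0.500000=-0.2778; V=5.000000+-0.555556+-0.277778=4.1667
k=4 src: inc=-0.277778, refl=-0.277778·-0.333333=0.0926; V=4.444444+-0.277778+0.092593=4.2593
k=5 load: inc=0.092593, refl=0.092593·0.500000=0.0463; V=4.166667+0.092593+0.046296=4.3056
k=6 src: inc=0.046296, refl=0.046296·-0.333333=-0.0154; V=4.259259+0.046296+-0.015432=4.2901
k=7 load: inc=-0.015432, refl=-0.015432·0.500000=-0.0077; V=4.305556+-0.015432+-0.007716=4.2824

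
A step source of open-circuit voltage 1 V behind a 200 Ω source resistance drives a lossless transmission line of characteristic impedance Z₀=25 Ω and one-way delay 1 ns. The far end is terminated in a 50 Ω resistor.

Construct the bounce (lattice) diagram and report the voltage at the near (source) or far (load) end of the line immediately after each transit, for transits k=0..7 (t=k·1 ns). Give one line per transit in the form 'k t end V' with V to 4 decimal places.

0 0 source 0.1111
1 1 load 0.1481
2 2 source 0.1770
3 3 load 0.1866
4 4 source 0.1940
5 5 load 0.1965
6 6 source 0.1985
7 7 load 0.1991

Γ_L=0.333333, Γ_S=0.777778; launch V₁=1·25/225=0.111111
k=0 src: V=0.1111
k=1 load: inc=0.111111, refl=0.111111·0.333333=0.0370; V=0.000000+0.111111+0.037037=0.1481
k=2 src: inc=0.037037, refl=0.037037·0.777778=0.0288; V=0.111111+0.037037+0.028807=0.1770
k=3 load: inc=0.028807, refl=0.028807·0.333333=0.0096; V=0.148148+0.028807+0.009602=0.1866
k=4 src: inc=0.009602, refl=0.009602·0.777778=0.0075; V=0.176955+0.009602+0.007468=0.1940
k=5 load: inc=0.007468, refl=0.007468·0.333333=0.0025; V=0.186557+0.007468+0.002489=0.1965
k=6 src: inc=0.002489, refl=0.002489·0.777778=0.0019; V=0.194025+0.002489+0.001936=0.1985
k=7 load: inc=0.001936, refl=0.001936·0.333333=0.0006; V=0.196515+0.001936+0.000645=0.1991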